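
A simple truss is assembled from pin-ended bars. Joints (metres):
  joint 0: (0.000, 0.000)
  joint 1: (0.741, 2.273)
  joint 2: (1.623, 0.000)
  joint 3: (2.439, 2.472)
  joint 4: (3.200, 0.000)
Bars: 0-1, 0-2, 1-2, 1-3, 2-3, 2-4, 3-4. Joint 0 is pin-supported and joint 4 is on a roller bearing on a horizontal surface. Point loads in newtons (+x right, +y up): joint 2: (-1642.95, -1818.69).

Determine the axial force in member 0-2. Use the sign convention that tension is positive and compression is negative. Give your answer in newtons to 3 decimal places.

-1350.764

N=5 nodes, M=7 members, R=3 reactions → 2N=10, M+R=10
member 0 (0-1): L=2.3907, (cx,cy)=(0.3099,0.9508)
member 1 (0-2): L=1.6230, (cx,cy)=(1.0000,0.0000)
member 2 (1-2): L=2.4381, (cx,cy)=(0.3618,-0.9323)
member 3 (1-3): L=1.7096, (cx,cy)=(0.9932,0.1164)
member 4 (2-3): L=2.6032, (cx,cy)=(0.3135,0.9496)
member 5 (2-4): L=1.5770, (cx,cy)=(1.0000,0.0000)
member 6 (3-4): L=2.5865, (cx,cy)=(0.2942,-0.9557)
solve A·x = −loads:
  F[0-1] = -942.6973 N (compression)
  F[0-2] = -1350.7642 N (compression)
  F[1-2] = +884.4325 N (tension)
  F[1-3] = -616.3218 N (compression)
  F[2-3] = +1046.9202 N (tension)
  F[2-4] = +283.9641 N (tension)
  F[3-4] = -965.1365 N (compression)
  Rx@0 = +1642.9500 N
  Ry@0 = +896.2732 N
  Ry@4 = +922.4168 N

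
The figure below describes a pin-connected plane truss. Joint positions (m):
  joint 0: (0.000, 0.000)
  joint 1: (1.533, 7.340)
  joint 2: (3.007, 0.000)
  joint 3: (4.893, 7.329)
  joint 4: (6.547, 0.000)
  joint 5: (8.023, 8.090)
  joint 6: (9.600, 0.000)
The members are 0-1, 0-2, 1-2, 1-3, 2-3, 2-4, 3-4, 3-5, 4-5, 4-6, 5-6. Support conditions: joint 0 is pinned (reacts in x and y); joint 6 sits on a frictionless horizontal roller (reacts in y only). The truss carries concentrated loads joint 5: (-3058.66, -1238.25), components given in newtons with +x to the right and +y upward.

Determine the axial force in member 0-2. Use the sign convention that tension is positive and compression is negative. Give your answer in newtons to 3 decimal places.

N=7 nodes, M=11 members, R=3 reactions → 2N=14, M+R=14
member 0 (0-1): L=7.4984, (cx,cy)=(0.2044,0.9789)
member 1 (0-2): L=3.0070, (cx,cy)=(1.0000,0.0000)
member 2 (1-2): L=7.4865, (cx,cy)=(0.1969,-0.9804)
member 3 (1-3): L=3.3600, (cx,cy)=(1.0000,-0.0033)
member 4 (2-3): L=7.5678, (cx,cy)=(0.2492,0.9684)
member 5 (2-4): L=3.5400, (cx,cy)=(1.0000,0.0000)
member 6 (3-4): L=7.5133, (cx,cy)=(0.2201,-0.9755)
member 7 (3-5): L=3.2212, (cx,cy)=(0.9717,0.2362)
member 8 (4-5): L=8.2235, (cx,cy)=(0.1795,0.9838)
member 9 (4-6): L=3.0530, (cx,cy)=(1.0000,0.0000)
member 10 (5-6): L=8.2423, (cx,cy)=(0.1913,-0.9815)
solve A·x = −loads:
  F[0-1] = -2840.9730 N (compression)
  F[0-2] = -2477.8396 N (compression)
  F[1-2] = +2840.2941 N (tension)
  F[1-3] = -1140.0426 N (compression)
  F[2-3] = -2875.4234 N (compression)
  F[2-4] = -1202.0261 N (compression)
  F[3-4] = +2263.9275 N (tension)
  F[3-5] = -2423.6268 N (compression)
  F[4-5] = -2244.8427 N (compression)
  F[4-6] = -300.7249 N (compression)
  F[5-6] = +1571.7538 N (tension)
  Rx@0 = +3058.6600 N
  Ry@0 = +2780.9666 N
  Ry@6 = -1542.7166 N

-2477.840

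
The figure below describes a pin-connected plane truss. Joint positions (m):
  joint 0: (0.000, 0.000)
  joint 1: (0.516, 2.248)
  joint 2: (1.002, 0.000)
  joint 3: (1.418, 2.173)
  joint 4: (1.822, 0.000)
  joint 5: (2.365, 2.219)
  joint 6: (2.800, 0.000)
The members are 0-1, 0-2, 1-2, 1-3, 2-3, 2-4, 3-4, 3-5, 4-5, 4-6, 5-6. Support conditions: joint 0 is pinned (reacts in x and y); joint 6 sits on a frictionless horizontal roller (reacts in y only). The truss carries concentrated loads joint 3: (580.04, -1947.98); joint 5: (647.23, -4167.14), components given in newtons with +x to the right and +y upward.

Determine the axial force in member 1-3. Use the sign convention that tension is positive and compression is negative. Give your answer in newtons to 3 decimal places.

N=7 nodes, M=11 members, R=3 reactions → 2N=14, M+R=14
member 0 (0-1): L=2.3065, (cx,cy)=(0.2237,0.9747)
member 1 (0-2): L=1.0020, (cx,cy)=(1.0000,0.0000)
member 2 (1-2): L=2.2999, (cx,cy)=(0.2113,-0.9774)
member 3 (1-3): L=0.9051, (cx,cy)=(0.9966,-0.0829)
member 4 (2-3): L=2.2125, (cx,cy)=(0.1880,0.9822)
member 5 (2-4): L=0.8200, (cx,cy)=(1.0000,0.0000)
member 6 (3-4): L=2.2102, (cx,cy)=(0.1828,-0.9832)
member 7 (3-5): L=0.9481, (cx,cy)=(0.9988,0.0485)
member 8 (4-5): L=2.2845, (cx,cy)=(0.2377,0.9713)
member 9 (4-6): L=0.9780, (cx,cy)=(1.0000,0.0000)
member 10 (5-6): L=2.2612, (cx,cy)=(0.1924,-0.9813)
solve A·x = −loads:
  F[0-1] = -662.5739 N (compression)
  F[0-2] = +1375.5006 N (tension)
  F[1-2] = +685.6341 N (tension)
  F[1-3] = -294.1237 N (compression)
  F[2-3] = -682.3217 N (compression)
  F[2-4] = +1648.6764 N (tension)
  F[3-4] = -1361.6954 N (compression)
  F[3-5] = -753.4350 N (compression)
  F[4-5] = +1378.2545 N (tension)
  F[4-6] = +1072.1780 N (tension)
  F[5-6] = -5573.4411 N (compression)
  Rx@0 = -1227.2700 N
  Ry@0 = +645.7800 N
  Ry@6 = +5469.3400 N

-294.124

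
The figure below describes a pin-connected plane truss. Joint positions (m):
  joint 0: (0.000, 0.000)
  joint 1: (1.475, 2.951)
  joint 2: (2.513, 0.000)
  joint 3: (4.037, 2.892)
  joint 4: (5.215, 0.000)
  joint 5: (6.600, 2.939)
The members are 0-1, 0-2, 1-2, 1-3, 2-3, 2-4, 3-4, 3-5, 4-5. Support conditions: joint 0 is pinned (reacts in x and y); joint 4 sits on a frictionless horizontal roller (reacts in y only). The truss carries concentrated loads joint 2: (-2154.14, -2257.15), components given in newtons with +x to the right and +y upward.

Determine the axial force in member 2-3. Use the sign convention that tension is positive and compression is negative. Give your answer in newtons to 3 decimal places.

1203.320

N=6 nodes, M=9 members, R=3 reactions → 2N=12, M+R=12
member 0 (0-1): L=3.2991, (cx,cy)=(0.4471,0.8945)
member 1 (0-2): L=2.5130, (cx,cy)=(1.0000,0.0000)
member 2 (1-2): L=3.1282, (cx,cy)=(0.3318,-0.9433)
member 3 (1-3): L=2.5627, (cx,cy)=(0.9997,-0.0230)
member 4 (2-3): L=3.2690, (cx,cy)=(0.4662,0.8847)
member 5 (2-4): L=2.7020, (cx,cy)=(1.0000,0.0000)
member 6 (3-4): L=3.1227, (cx,cy)=(0.3772,-0.9261)
member 7 (3-5): L=2.5634, (cx,cy)=(0.9998,0.0183)
member 8 (4-5): L=3.2490, (cx,cy)=(0.4263,0.9046)
solve A·x = −loads:
  F[0-1] = -1307.4257 N (compression)
  F[0-2] = -1569.6000 N (compression)
  F[1-2] = +1264.2241 N (tension)
  F[1-3] = -1004.2969 N (compression)
  F[2-3] = +1203.3197 N (tension)
  F[2-4] = +443.0427 N (tension)
  F[3-4] = -1174.4449 N (compression)
  F[3-5] = -0.0000 N (compression)
  F[4-5] = +0.0000 N (tension)
  Rx@0 = +2154.1400 N
  Ry@0 = +1169.4764 N
  Ry@4 = +1087.6736 N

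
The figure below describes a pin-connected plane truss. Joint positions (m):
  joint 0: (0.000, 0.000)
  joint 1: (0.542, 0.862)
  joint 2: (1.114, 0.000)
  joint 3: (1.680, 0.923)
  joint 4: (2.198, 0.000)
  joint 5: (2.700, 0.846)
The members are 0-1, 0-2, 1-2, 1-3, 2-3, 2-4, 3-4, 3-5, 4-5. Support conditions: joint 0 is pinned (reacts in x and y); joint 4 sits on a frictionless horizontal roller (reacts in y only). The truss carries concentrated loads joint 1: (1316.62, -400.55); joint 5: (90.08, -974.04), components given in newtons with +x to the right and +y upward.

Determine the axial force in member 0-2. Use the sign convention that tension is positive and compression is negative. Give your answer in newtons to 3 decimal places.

1110.111

N=6 nodes, M=9 members, R=3 reactions → 2N=12, M+R=12
member 0 (0-1): L=1.0182, (cx,cy)=(0.5323,0.8466)
member 1 (0-2): L=1.1140, (cx,cy)=(1.0000,0.0000)
member 2 (1-2): L=1.0345, (cx,cy)=(0.5529,-0.8332)
member 3 (1-3): L=1.1396, (cx,cy)=(0.9986,0.0535)
member 4 (2-3): L=1.0827, (cx,cy)=(0.5228,0.8525)
member 5 (2-4): L=1.0840, (cx,cy)=(1.0000,0.0000)
member 6 (3-4): L=1.0584, (cx,cy)=(0.4894,-0.8721)
member 7 (3-5): L=1.0229, (cx,cy)=(0.9972,-0.0753)
member 8 (4-5): L=0.9837, (cx,cy)=(0.5103,0.8600)
solve A·x = −loads:
  F[0-1] = +557.1929 N (tension)
  F[0-2] = +1110.1105 N (tension)
  F[1-2] = -1074.2265 N (compression)
  F[1-3] = -426.6869 N (compression)
  F[2-3] = +1049.9773 N (tension)
  F[2-4] = -32.7277 N (compression)
  F[3-4] = -1055.5729 N (compression)
  F[3-5] = +641.2336 N (tension)
  F[4-5] = -1076.4846 N (compression)
  Rx@0 = -1406.7000 N
  Ry@0 = -471.6976 N
  Ry@4 = +1846.2876 N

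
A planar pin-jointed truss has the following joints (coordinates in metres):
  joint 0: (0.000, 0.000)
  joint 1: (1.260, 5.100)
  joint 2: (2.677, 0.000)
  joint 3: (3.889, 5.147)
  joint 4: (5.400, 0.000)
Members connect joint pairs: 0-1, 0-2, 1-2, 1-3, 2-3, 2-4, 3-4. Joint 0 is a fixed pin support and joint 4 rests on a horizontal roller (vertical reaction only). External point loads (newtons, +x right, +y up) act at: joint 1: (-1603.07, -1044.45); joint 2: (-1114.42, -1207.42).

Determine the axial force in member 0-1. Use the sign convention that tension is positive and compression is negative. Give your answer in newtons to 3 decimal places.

N=5 nodes, M=7 members, R=3 reactions → 2N=10, M+R=10
member 0 (0-1): L=5.2533, (cx,cy)=(0.2398,0.9708)
member 1 (0-2): L=2.6770, (cx,cy)=(1.0000,0.0000)
member 2 (1-2): L=5.2932, (cx,cy)=(0.2677,-0.9635)
member 3 (1-3): L=2.6294, (cx,cy)=(0.9998,0.0179)
member 4 (2-3): L=5.2878, (cx,cy)=(0.2292,0.9734)
member 5 (2-4): L=2.7230, (cx,cy)=(1.0000,0.0000)
member 6 (3-4): L=5.3642, (cx,cy)=(0.2817,-0.9595)
solve A·x = −loads:
  F[0-1] = -3011.5125 N (compression)
  F[0-2] = -1995.1868 N (compression)
  F[1-2] = +1956.9644 N (tension)
  F[1-3] = +356.9399 N (tension)
  F[2-3] = -696.6654 N (compression)
  F[2-4] = -197.2016 N (compression)
  F[3-4] = +700.0863 N (tension)
  Rx@0 = +2717.4900 N
  Ry@0 = +2923.6083 N
  Ry@4 = -671.7383 N

-3011.512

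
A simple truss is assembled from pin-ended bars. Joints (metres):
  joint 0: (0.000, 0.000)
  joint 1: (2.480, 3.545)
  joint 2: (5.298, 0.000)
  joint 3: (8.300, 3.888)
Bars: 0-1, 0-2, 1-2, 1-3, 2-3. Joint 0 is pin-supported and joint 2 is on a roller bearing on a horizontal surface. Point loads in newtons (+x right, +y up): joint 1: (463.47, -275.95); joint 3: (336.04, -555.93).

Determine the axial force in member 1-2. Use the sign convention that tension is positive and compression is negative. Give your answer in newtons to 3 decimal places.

-1218.250

N=4 nodes, M=5 members, R=3 reactions → 2N=8, M+R=8
member 0 (0-1): L=4.3264, (cx,cy)=(0.5732,0.8194)
member 1 (0-2): L=5.2980, (cx,cy)=(1.0000,0.0000)
member 2 (1-2): L=4.5286, (cx,cy)=(0.6223,-0.7828)
member 3 (1-3): L=5.8301, (cx,cy)=(0.9983,0.0588)
member 4 (2-3): L=4.9121, (cx,cy)=(0.6111,0.7915)
solve A·x = −loads:
  F[0-1] = +884.7417 N (tension)
  F[0-2] = +292.3499 N (tension)
  F[1-2] = -1218.2497 N (compression)
  F[1-3] = +803.1597 N (tension)
  F[2-3] = -762.0574 N (compression)
  Rx@0 = -799.5100 N
  Ry@0 = -724.9527 N
  Ry@2 = +1556.8327 N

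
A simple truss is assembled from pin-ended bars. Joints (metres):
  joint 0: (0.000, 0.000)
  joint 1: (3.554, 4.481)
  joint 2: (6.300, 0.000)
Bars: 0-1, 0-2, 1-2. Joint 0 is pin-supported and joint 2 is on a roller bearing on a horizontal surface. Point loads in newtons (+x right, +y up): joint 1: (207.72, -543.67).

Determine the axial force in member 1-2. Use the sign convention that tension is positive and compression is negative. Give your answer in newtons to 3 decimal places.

N=3 nodes, M=3 members, R=3 reactions → 2N=6, M+R=6
member 0 (0-1): L=5.7193, (cx,cy)=(0.6214,0.7835)
member 1 (0-2): L=6.3000, (cx,cy)=(1.0000,0.0000)
member 2 (1-2): L=5.2555, (cx,cy)=(0.5225,-0.8526)
solve A·x = −loads:
  F[0-1] = -113.8831 N (compression)
  F[0-2] = +278.4876 N (tension)
  F[1-2] = -532.9865 N (compression)
  Rx@0 = -207.7200 N
  Ry@0 = +89.2261 N
  Ry@2 = +454.4439 N

-532.986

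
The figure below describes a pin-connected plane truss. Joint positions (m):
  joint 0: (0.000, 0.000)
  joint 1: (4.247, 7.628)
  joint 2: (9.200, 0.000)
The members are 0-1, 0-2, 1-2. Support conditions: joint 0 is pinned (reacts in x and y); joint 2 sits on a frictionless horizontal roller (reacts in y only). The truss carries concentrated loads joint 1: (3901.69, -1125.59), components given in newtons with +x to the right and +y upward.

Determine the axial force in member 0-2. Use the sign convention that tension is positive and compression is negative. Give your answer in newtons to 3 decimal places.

2437.941

N=3 nodes, M=3 members, R=3 reactions → 2N=6, M+R=6
member 0 (0-1): L=8.7306, (cx,cy)=(0.4864,0.8737)
member 1 (0-2): L=9.2000, (cx,cy)=(1.0000,0.0000)
member 2 (1-2): L=9.0950, (cx,cy)=(0.5446,-0.8387)
solve A·x = −loads:
  F[0-1] = +3009.0432 N (tension)
  F[0-2] = +2437.9412 N (tension)
  F[1-2] = -4476.6843 N (compression)
  Rx@0 = -3901.6900 N
  Ry@0 = -2629.0265 N
  Ry@2 = +3754.6165 N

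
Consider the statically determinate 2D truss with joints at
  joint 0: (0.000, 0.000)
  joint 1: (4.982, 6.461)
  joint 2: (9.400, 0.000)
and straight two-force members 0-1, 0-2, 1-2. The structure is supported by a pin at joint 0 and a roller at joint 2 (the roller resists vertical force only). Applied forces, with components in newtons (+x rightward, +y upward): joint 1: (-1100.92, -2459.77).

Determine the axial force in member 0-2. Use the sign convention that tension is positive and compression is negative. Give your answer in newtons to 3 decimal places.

N=3 nodes, M=3 members, R=3 reactions → 2N=6, M+R=6
member 0 (0-1): L=8.1587, (cx,cy)=(0.6106,0.7919)
member 1 (0-2): L=9.4000, (cx,cy)=(1.0000,0.0000)
member 2 (1-2): L=7.8271, (cx,cy)=(0.5645,-0.8255)
solve A·x = −loads:
  F[0-1] = -2415.4163 N (compression)
  F[0-2] = +374.0163 N (tension)
  F[1-2] = -662.6204 N (compression)
  Rx@0 = +1100.9200 N
  Ry@0 = +1912.7987 N
  Ry@2 = +546.9713 N

374.016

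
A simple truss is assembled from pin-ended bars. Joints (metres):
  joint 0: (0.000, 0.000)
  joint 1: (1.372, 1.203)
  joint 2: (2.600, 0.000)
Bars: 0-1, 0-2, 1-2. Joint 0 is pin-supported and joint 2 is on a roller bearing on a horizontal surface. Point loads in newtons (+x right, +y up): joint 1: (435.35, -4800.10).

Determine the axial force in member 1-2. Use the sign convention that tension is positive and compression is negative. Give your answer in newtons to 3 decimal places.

-3907.426

N=3 nodes, M=3 members, R=3 reactions → 2N=6, M+R=6
member 0 (0-1): L=1.8247, (cx,cy)=(0.7519,0.6593)
member 1 (0-2): L=2.6000, (cx,cy)=(1.0000,0.0000)
member 2 (1-2): L=1.7191, (cx,cy)=(0.7143,-0.6998)
solve A·x = −loads:
  F[0-1] = -3133.2519 N (compression)
  F[0-2] = +2791.2337 N (tension)
  F[1-2] = -3907.4260 N (compression)
  Rx@0 = -435.3500 N
  Ry@0 = +2065.6911 N
  Ry@2 = +2734.4089 N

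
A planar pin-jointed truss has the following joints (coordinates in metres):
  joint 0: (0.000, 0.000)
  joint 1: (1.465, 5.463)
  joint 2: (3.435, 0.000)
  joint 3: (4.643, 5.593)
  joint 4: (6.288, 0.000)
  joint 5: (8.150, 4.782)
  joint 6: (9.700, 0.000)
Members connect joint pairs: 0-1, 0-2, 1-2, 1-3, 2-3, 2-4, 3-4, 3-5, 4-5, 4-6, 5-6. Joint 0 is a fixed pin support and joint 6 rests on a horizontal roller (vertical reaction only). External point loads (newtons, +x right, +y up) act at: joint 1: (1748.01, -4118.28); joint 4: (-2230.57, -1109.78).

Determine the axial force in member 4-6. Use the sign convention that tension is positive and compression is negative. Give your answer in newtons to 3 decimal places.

N=7 nodes, M=11 members, R=3 reactions → 2N=14, M+R=14
member 0 (0-1): L=5.6560, (cx,cy)=(0.2590,0.9659)
member 1 (0-2): L=3.4350, (cx,cy)=(1.0000,0.0000)
member 2 (1-2): L=5.8073, (cx,cy)=(0.3392,-0.9407)
member 3 (1-3): L=3.1807, (cx,cy)=(0.9992,0.0409)
member 4 (2-3): L=5.7220, (cx,cy)=(0.2111,0.9775)
member 5 (2-4): L=2.8530, (cx,cy)=(1.0000,0.0000)
member 6 (3-4): L=5.8299, (cx,cy)=(0.2822,-0.9594)
member 7 (3-5): L=3.5996, (cx,cy)=(0.9743,-0.2253)
member 8 (4-5): L=5.1317, (cx,cy)=(0.3628,0.9319)
member 9 (4-6): L=3.4120, (cx,cy)=(1.0000,0.0000)
member 10 (5-6): L=5.0269, (cx,cy)=(0.3083,-0.9513)
solve A·x = −loads:
  F[0-1] = -3004.7306 N (compression)
  F[0-2] = +295.7131 N (tension)
  F[1-2] = -1382.2103 N (compression)
  F[1-3] = -2059.1227 N (compression)
  F[2-3] = +1330.2345 N (tension)
  F[2-4] = -454.0020 N (compression)
  F[3-4] = -900.6202 N (compression)
  F[3-5] = -1562.6213 N (compression)
  F[4-5] = +2118.1541 N (tension)
  F[4-6] = +753.8898 N (tension)
  F[5-6] = -2445.0008 N (compression)
  Rx@0 = +482.5600 N
  Ry@0 = +2902.1883 N
  Ry@6 = +2325.8717 N

753.890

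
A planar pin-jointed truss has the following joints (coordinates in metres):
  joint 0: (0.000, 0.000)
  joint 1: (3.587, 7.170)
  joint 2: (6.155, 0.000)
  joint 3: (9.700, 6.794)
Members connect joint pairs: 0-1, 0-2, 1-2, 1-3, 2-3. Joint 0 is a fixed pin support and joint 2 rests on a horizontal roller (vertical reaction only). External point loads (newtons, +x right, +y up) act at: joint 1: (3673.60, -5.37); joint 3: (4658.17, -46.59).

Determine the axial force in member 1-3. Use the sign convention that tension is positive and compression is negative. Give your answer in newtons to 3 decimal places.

4545.447

N=4 nodes, M=5 members, R=3 reactions → 2N=8, M+R=8
member 0 (0-1): L=8.0172, (cx,cy)=(0.4474,0.8943)
member 1 (0-2): L=6.1550, (cx,cy)=(1.0000,0.0000)
member 2 (1-2): L=7.6160, (cx,cy)=(0.3372,-0.9414)
member 3 (1-3): L=6.1246, (cx,cy)=(0.9981,-0.0614)
member 4 (2-3): L=7.6633, (cx,cy)=(0.4626,0.8866)
solve A·x = −loads:
  F[0-1] = +10561.8661 N (tension)
  F[0-2] = +3606.2521 N (tension)
  F[1-2] = -10335.4505 N (compression)
  F[1-3] = +4545.4474 N (tension)
  F[2-3] = +262.2078 N (tension)
  Rx@0 = -8331.7700 N
  Ry@0 = -9445.7661 N
  Ry@2 = +9497.7261 N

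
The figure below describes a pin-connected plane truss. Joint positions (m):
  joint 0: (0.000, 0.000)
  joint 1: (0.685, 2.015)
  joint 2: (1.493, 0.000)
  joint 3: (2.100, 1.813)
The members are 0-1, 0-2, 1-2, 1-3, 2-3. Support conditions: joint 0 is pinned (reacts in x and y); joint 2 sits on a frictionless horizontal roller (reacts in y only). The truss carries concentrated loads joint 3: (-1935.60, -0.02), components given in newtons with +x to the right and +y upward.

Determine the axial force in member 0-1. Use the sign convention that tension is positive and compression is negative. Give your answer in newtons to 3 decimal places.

-2482.560

N=4 nodes, M=5 members, R=3 reactions → 2N=8, M+R=8
member 0 (0-1): L=2.1283, (cx,cy)=(0.3219,0.9468)
member 1 (0-2): L=1.4930, (cx,cy)=(1.0000,0.0000)
member 2 (1-2): L=2.1710, (cx,cy)=(0.3722,-0.9282)
member 3 (1-3): L=1.4293, (cx,cy)=(0.9900,-0.1413)
member 4 (2-3): L=1.9119, (cx,cy)=(0.3175,0.9483)
solve A·x = −loads:
  F[0-1] = -2482.5602 N (compression)
  F[0-2] = -1136.5616 N (compression)
  F[1-2] = +2816.5114 N (tension)
  F[1-3] = -1866.0293 N (compression)
  F[2-3] = -278.1226 N (compression)
  Rx@0 = +1935.6000 N
  Ry@0 = +2350.4559 N
  Ry@2 = -2350.4359 N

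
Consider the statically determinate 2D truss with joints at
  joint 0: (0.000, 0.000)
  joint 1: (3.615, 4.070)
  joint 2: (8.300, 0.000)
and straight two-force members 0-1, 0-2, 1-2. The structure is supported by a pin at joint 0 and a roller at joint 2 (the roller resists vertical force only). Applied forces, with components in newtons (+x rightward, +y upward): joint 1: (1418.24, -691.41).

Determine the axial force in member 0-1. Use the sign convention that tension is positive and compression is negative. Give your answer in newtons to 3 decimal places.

N=3 nodes, M=3 members, R=3 reactions → 2N=6, M+R=6
member 0 (0-1): L=5.4436, (cx,cy)=(0.6641,0.7477)
member 1 (0-2): L=8.3000, (cx,cy)=(1.0000,0.0000)
member 2 (1-2): L=6.2060, (cx,cy)=(0.7549,-0.6558)
solve A·x = −loads:
  F[0-1] = +408.1766 N (tension)
  F[0-2] = +1147.1786 N (tension)
  F[1-2] = -1519.6076 N (compression)
  Rx@0 = -1418.2400 N
  Ry@0 = -305.1784 N
  Ry@2 = +996.5884 N

408.177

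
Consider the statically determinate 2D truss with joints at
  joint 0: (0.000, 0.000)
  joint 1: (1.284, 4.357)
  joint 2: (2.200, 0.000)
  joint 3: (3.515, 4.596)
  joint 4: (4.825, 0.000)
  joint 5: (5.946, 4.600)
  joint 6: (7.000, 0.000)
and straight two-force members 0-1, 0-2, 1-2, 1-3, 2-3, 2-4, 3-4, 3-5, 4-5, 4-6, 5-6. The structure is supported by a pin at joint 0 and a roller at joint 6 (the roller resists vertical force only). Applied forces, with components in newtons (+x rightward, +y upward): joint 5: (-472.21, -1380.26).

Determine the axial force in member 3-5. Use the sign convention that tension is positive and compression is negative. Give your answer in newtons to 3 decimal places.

N=7 nodes, M=11 members, R=3 reactions → 2N=14, M+R=14
member 0 (0-1): L=4.5423, (cx,cy)=(0.2827,0.9592)
member 1 (0-2): L=2.2000, (cx,cy)=(1.0000,0.0000)
member 2 (1-2): L=4.4522, (cx,cy)=(0.2057,-0.9786)
member 3 (1-3): L=2.2438, (cx,cy)=(0.9943,0.1065)
member 4 (2-3): L=4.7804, (cx,cy)=(0.2751,0.9614)
member 5 (2-4): L=2.6250, (cx,cy)=(1.0000,0.0000)
member 6 (3-4): L=4.7790, (cx,cy)=(0.2741,-0.9617)
member 7 (3-5): L=2.4310, (cx,cy)=(1.0000,0.0016)
member 8 (4-5): L=4.7346, (cx,cy)=(0.2368,0.9716)
member 9 (4-6): L=2.1750, (cx,cy)=(1.0000,0.0000)
member 10 (5-6): L=4.7192, (cx,cy)=(0.2233,-0.9747)
solve A·x = −loads:
  F[0-1] = -540.1681 N (compression)
  F[0-2] = -319.5159 N (compression)
  F[1-2] = +501.4550 N (tension)
  F[1-3] = -257.3268 N (compression)
  F[2-3] = -510.4187 N (compression)
  F[2-4] = -75.9411 N (compression)
  F[3-4] = +537.8433 N (tension)
  F[3-5] = -543.6996 N (compression)
  F[4-5] = -532.3799 N (compression)
  F[4-6] = +197.5386 N (tension)
  F[5-6] = -884.4644 N (compression)
  Rx@0 = +472.2100 N
  Ry@0 = +518.1371 N
  Ry@6 = +862.1229 N

-543.700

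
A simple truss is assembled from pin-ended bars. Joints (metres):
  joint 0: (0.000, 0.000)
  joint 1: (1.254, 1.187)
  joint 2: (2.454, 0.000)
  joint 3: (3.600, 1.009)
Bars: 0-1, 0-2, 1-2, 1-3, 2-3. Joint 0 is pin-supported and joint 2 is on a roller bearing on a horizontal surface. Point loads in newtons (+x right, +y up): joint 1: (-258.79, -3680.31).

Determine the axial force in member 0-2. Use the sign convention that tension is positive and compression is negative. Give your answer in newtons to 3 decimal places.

N=4 nodes, M=5 members, R=3 reactions → 2N=8, M+R=8
member 0 (0-1): L=1.7267, (cx,cy)=(0.7262,0.6874)
member 1 (0-2): L=2.4540, (cx,cy)=(1.0000,0.0000)
member 2 (1-2): L=1.6879, (cx,cy)=(0.7109,-0.7032)
member 3 (1-3): L=2.3527, (cx,cy)=(0.9971,-0.0757)
member 4 (2-3): L=1.5269, (cx,cy)=(0.7505,0.6608)
solve A·x = −loads:
  F[0-1] = -2800.0132 N (compression)
  F[0-2] = +1774.6965 N (tension)
  F[1-2] = -2496.2422 N (compression)
  F[1-3] = +0.0000 N (tension)
  F[2-3] = -0.0000 N (compression)
  Rx@0 = +258.7900 N
  Ry@0 = +1924.8393 N
  Ry@2 = +1755.4707 N

1774.697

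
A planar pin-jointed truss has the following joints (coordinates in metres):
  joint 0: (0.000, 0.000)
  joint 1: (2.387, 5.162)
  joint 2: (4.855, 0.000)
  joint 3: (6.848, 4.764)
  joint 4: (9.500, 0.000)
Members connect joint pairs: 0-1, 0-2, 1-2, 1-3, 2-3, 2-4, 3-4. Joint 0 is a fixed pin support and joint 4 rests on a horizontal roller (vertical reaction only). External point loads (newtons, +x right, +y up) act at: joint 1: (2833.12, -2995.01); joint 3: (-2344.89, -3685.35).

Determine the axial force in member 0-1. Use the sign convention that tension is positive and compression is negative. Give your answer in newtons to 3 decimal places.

N=5 nodes, M=7 members, R=3 reactions → 2N=10, M+R=10
member 0 (0-1): L=5.6872, (cx,cy)=(0.4197,0.9077)
member 1 (0-2): L=4.8550, (cx,cy)=(1.0000,0.0000)
member 2 (1-2): L=5.7216, (cx,cy)=(0.4313,-0.9022)
member 3 (1-3): L=4.4787, (cx,cy)=(0.9960,-0.0889)
member 4 (2-3): L=5.1641, (cx,cy)=(0.3859,0.9225)
member 5 (2-4): L=4.6450, (cx,cy)=(1.0000,0.0000)
member 6 (3-4): L=5.4524, (cx,cy)=(0.4864,-0.8737)
solve A·x = −loads:
  F[0-1] = -3203.5740 N (compression)
  F[0-2] = +1832.8211 N (tension)
  F[1-2] = +330.5035 N (tension)
  F[1-3] = -4337.4320 N (compression)
  F[2-3] = -323.2170 N (compression)
  F[2-4] = +2100.1226 N (tension)
  F[3-4] = -4317.7731 N (compression)
  Rx@0 = -488.2300 N
  Ry@0 = +2907.7416 N
  Ry@4 = +3772.6184 N

-3203.574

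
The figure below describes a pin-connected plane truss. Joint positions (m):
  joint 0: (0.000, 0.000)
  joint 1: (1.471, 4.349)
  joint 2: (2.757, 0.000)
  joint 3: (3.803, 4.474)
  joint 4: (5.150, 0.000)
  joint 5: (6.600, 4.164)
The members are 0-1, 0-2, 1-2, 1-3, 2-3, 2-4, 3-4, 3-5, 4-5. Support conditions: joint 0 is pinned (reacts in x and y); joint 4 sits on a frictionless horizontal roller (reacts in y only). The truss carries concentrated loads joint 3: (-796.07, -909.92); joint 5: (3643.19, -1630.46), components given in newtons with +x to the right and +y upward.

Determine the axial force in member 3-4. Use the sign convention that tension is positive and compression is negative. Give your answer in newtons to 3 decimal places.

-4004.478

N=6 nodes, M=9 members, R=3 reactions → 2N=12, M+R=12
member 0 (0-1): L=4.5910, (cx,cy)=(0.3204,0.9473)
member 1 (0-2): L=2.7570, (cx,cy)=(1.0000,0.0000)
member 2 (1-2): L=4.5352, (cx,cy)=(0.2836,-0.9590)
member 3 (1-3): L=2.3353, (cx,cy)=(0.9986,0.0535)
member 4 (2-3): L=4.5946, (cx,cy)=(0.2277,0.9737)
member 5 (2-4): L=2.3930, (cx,cy)=(1.0000,0.0000)
member 6 (3-4): L=4.6724, (cx,cy)=(0.2883,-0.9575)
member 7 (3-5): L=2.8141, (cx,cy)=(0.9939,-0.1102)
member 8 (4-5): L=4.4092, (cx,cy)=(0.3289,0.9444)
solve A·x = −loads:
  F[0-1] = +2612.9242 N (tension)
  F[0-2] = +2009.9214 N (tension)
  F[1-2] = -2494.7774 N (compression)
  F[1-3] = +1546.8419 N (tension)
  F[2-3] = +2456.8900 N (tension)
  F[2-4] = +743.1693 N (tension)
  F[3-4] = -4004.4784 N (compression)
  F[3-5] = +4079.2992 N (tension)
  F[4-5] = -1250.6511 N (compression)
  Rx@0 = -2847.1200 N
  Ry@0 = -2475.1710 N
  Ry@4 = +5015.5510 N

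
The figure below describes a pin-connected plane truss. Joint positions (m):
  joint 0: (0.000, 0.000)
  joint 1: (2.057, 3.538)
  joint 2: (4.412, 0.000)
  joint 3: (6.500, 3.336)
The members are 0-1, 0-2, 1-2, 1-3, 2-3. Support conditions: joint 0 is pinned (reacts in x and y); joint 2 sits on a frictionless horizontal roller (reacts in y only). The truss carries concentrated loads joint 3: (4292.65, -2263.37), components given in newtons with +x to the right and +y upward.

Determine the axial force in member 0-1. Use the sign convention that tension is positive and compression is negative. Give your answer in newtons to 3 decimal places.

N=4 nodes, M=5 members, R=3 reactions → 2N=8, M+R=8
member 0 (0-1): L=4.0925, (cx,cy)=(0.5026,0.8645)
member 1 (0-2): L=4.4120, (cx,cy)=(1.0000,0.0000)
member 2 (1-2): L=4.2501, (cx,cy)=(0.5541,-0.8324)
member 3 (1-3): L=4.4476, (cx,cy)=(0.9990,-0.0454)
member 4 (2-3): L=3.9356, (cx,cy)=(0.5305,0.8477)
solve A·x = −loads:
  F[0-1] = +4993.5040 N (tension)
  F[0-2] = +1782.7915 N (tension)
  F[1-2] = -5488.9866 N (compression)
  F[1-3] = +5557.0557 N (tension)
  F[2-3] = -2372.4029 N (compression)
  Rx@0 = -4292.6500 N
  Ry@0 = -4316.9077 N
  Ry@2 = +6580.2777 N

4993.504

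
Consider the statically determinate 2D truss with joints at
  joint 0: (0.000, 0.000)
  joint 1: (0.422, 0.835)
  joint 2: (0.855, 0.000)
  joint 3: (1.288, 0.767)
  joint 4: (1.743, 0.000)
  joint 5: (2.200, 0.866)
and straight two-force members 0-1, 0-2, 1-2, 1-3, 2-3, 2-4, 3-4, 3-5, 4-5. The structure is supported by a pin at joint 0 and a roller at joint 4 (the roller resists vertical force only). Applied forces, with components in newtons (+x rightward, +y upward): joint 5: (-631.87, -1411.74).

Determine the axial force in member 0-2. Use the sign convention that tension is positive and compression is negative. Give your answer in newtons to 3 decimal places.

N=6 nodes, M=9 members, R=3 reactions → 2N=12, M+R=12
member 0 (0-1): L=0.9356, (cx,cy)=(0.4511,0.8925)
member 1 (0-2): L=0.8550, (cx,cy)=(1.0000,0.0000)
member 2 (1-2): L=0.9406, (cx,cy)=(0.4603,-0.8877)
member 3 (1-3): L=0.8687, (cx,cy)=(0.9969,-0.0783)
member 4 (2-3): L=0.8808, (cx,cy)=(0.4916,0.8708)
member 5 (2-4): L=0.8880, (cx,cy)=(1.0000,0.0000)
member 6 (3-4): L=0.8918, (cx,cy)=(0.5102,-0.8601)
member 7 (3-5): L=0.9174, (cx,cy)=(0.9942,0.1079)
member 8 (4-5): L=0.9792, (cx,cy)=(0.4667,0.8844)
solve A·x = −loads:
  F[0-1] = +62.9754 N (tension)
  F[0-2] = -660.2755 N (compression)
  F[1-2] = -68.6195 N (compression)
  F[1-3] = +60.1790 N (tension)
  F[2-3] = +69.9529 N (tension)
  F[2-4] = -726.2538 N (compression)
  F[3-4] = -50.2051 N (compression)
  F[3-5] = +120.7035 N (tension)
  F[4-5] = -1610.9826 N (compression)
  Rx@0 = +631.8700 N
  Ry@0 = -56.2053 N
  Ry@4 = +1467.9453 N

-660.276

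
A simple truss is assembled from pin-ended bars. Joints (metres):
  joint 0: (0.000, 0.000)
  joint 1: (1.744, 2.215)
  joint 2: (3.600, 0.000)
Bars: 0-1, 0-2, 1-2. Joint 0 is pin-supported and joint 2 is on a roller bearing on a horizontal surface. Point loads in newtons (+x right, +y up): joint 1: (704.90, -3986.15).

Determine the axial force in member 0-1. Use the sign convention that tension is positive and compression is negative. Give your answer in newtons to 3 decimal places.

-2063.628

N=3 nodes, M=3 members, R=3 reactions → 2N=6, M+R=6
member 0 (0-1): L=2.8192, (cx,cy)=(0.6186,0.7857)
member 1 (0-2): L=3.6000, (cx,cy)=(1.0000,0.0000)
member 2 (1-2): L=2.8898, (cx,cy)=(0.6423,-0.7665)
solve A·x = −loads:
  F[0-1] = -2063.6282 N (compression)
  F[0-2] = +1981.5021 N (tension)
  F[1-2] = -3085.2104 N (compression)
  Rx@0 = -704.9000 N
  Ry@0 = +1621.3725 N
  Ry@2 = +2364.7775 N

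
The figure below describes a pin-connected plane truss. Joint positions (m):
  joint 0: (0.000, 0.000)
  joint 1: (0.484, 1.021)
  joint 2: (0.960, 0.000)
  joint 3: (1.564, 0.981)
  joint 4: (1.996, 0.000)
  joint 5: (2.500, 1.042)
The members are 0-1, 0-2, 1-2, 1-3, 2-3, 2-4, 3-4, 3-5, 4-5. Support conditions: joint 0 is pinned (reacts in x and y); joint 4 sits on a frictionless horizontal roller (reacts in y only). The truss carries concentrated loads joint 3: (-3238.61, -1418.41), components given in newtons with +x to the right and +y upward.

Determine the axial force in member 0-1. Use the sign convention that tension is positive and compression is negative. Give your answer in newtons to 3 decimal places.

-2101.248

N=6 nodes, M=9 members, R=3 reactions → 2N=12, M+R=12
member 0 (0-1): L=1.1299, (cx,cy)=(0.4284,0.9036)
member 1 (0-2): L=0.9600, (cx,cy)=(1.0000,0.0000)
member 2 (1-2): L=1.1265, (cx,cy)=(0.4225,-0.9063)
member 3 (1-3): L=1.0807, (cx,cy)=(0.9993,-0.0370)
member 4 (2-3): L=1.1520, (cx,cy)=(0.5243,0.8515)
member 5 (2-4): L=1.0360, (cx,cy)=(1.0000,0.0000)
member 6 (3-4): L=1.0719, (cx,cy)=(0.4030,-0.9152)
member 7 (3-5): L=0.9380, (cx,cy)=(0.9979,0.0650)
member 8 (4-5): L=1.1575, (cx,cy)=(0.4354,0.9002)
solve A·x = −loads:
  F[0-1] = -2101.2480 N (compression)
  F[0-2] = -2338.5349 N (compression)
  F[1-2] = +2169.1542 N (tension)
  F[1-3] = -1817.8865 N (compression)
  F[2-3] = -2308.7551 N (compression)
  F[2-4] = -211.5092 N (compression)
  F[3-4] = +524.8108 N (tension)
  F[3-5] = +0.0000 N (tension)
  F[4-5] = -0.0000 N (compression)
  Rx@0 = +3238.6100 N
  Ry@0 = +1898.7122 N
  Ry@4 = -480.3022 N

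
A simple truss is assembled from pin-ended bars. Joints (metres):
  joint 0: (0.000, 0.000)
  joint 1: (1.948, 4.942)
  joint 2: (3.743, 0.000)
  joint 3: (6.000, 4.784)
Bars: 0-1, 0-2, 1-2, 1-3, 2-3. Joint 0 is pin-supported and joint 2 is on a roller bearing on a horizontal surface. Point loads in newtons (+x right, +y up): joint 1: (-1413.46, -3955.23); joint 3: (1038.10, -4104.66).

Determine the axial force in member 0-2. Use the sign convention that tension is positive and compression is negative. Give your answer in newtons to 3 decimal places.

-390.686

N=4 nodes, M=5 members, R=3 reactions → 2N=8, M+R=8
member 0 (0-1): L=5.3121, (cx,cy)=(0.3667,0.9303)
member 1 (0-2): L=3.7430, (cx,cy)=(1.0000,0.0000)
member 2 (1-2): L=5.2579, (cx,cy)=(0.3414,-0.9399)
member 3 (1-3): L=4.0551, (cx,cy)=(0.9992,-0.0390)
member 4 (2-3): L=5.2897, (cx,cy)=(0.4267,0.9044)
solve A·x = −loads:
  F[0-1] = +41.7923 N (tension)
  F[0-2] = -390.6857 N (compression)
  F[1-2] = -4370.5845 N (compression)
  F[1-3] = +2923.0872 N (tension)
  F[2-3] = -4412.5989 N (compression)
  Rx@0 = +375.3600 N
  Ry@0 = -38.8808 N
  Ry@2 = +8098.7708 N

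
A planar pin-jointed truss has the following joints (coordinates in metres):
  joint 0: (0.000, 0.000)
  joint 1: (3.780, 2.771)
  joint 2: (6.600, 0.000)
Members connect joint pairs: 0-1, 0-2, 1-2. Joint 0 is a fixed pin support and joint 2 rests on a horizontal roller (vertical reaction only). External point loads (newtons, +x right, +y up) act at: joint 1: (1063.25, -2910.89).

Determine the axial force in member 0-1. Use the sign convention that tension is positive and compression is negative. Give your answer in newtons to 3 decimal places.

N=3 nodes, M=3 members, R=3 reactions → 2N=6, M+R=6
member 0 (0-1): L=4.6869, (cx,cy)=(0.8065,0.5912)
member 1 (0-2): L=6.6000, (cx,cy)=(1.0000,0.0000)
member 2 (1-2): L=3.9536, (cx,cy)=(0.7133,-0.7009)
solve A·x = −loads:
  F[0-1] = -1348.6238 N (compression)
  F[0-2] = +2150.9242 N (tension)
  F[1-2] = -3015.5544 N (compression)
  Rx@0 = -1063.2500 N
  Ry@0 = +797.3400 N
  Ry@2 = +2113.5500 N

-1348.624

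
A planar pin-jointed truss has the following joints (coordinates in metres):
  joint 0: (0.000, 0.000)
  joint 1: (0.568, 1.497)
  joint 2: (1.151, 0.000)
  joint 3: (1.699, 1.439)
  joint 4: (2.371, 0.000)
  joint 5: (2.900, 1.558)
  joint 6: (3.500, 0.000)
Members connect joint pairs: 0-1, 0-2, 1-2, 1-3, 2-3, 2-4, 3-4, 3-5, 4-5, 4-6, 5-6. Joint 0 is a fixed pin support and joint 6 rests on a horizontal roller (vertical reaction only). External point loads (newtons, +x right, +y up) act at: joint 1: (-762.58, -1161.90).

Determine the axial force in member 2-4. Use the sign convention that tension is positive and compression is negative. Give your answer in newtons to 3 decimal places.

-172.223

N=7 nodes, M=11 members, R=3 reactions → 2N=14, M+R=14
member 0 (0-1): L=1.6011, (cx,cy)=(0.3547,0.9350)
member 1 (0-2): L=1.1510, (cx,cy)=(1.0000,0.0000)
member 2 (1-2): L=1.6065, (cx,cy)=(0.3629,-0.9318)
member 3 (1-3): L=1.1325, (cx,cy)=(0.9987,-0.0512)
member 4 (2-3): L=1.5398, (cx,cy)=(0.3559,0.9345)
member 5 (2-4): L=1.2200, (cx,cy)=(1.0000,0.0000)
member 6 (3-4): L=1.5882, (cx,cy)=(0.4231,-0.9061)
member 7 (3-5): L=1.2069, (cx,cy)=(0.9951,0.0986)
member 8 (4-5): L=1.6454, (cx,cy)=(0.3215,0.9469)
member 9 (4-6): L=1.1290, (cx,cy)=(1.0000,0.0000)
member 10 (5-6): L=1.6695, (cx,cy)=(0.3594,-0.9332)
solve A·x = −loads:
  F[0-1] = -1389.9034 N (compression)
  F[0-2] = -269.5140 N (compression)
  F[1-2] = +135.5483 N (tension)
  F[1-3] = +220.6135 N (tension)
  F[2-3] = -135.1568 N (compression)
  F[2-4] = -172.2234 N (compression)
  F[3-4] = +163.1560 N (tension)
  F[3-5] = +103.6930 N (tension)
  F[4-5] = -156.1199 N (compression)
  F[4-6] = -52.9936 N (compression)
  F[5-6] = +147.4581 N (tension)
  Rx@0 = +762.5800 N
  Ry@0 = +1299.5066 N
  Ry@6 = -137.6066 N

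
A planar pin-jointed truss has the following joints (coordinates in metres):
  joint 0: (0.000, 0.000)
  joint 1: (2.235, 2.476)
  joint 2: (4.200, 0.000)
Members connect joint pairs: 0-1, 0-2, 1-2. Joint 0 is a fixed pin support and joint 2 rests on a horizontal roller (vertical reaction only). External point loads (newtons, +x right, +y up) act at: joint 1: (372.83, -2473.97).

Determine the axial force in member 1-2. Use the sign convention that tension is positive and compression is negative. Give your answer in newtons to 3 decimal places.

N=3 nodes, M=3 members, R=3 reactions → 2N=6, M+R=6
member 0 (0-1): L=3.3355, (cx,cy)=(0.6701,0.7423)
member 1 (0-2): L=4.2000, (cx,cy)=(1.0000,0.0000)
member 2 (1-2): L=3.1610, (cx,cy)=(0.6216,-0.7833)
solve A·x = −loads:
  F[0-1] = -1263.1826 N (compression)
  F[0-2] = +1219.2346 N (tension)
  F[1-2] = -1961.3116 N (compression)
  Rx@0 = -372.8300 N
  Ry@0 = +937.6724 N
  Ry@2 = +1536.2976 N

-1961.312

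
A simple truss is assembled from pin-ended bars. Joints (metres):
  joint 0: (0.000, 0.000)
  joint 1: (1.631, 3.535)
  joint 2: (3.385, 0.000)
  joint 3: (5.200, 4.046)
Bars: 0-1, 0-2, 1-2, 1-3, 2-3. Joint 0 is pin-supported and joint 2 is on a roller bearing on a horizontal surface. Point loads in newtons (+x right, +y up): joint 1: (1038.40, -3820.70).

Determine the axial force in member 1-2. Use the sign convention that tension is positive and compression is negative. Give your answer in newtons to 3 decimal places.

N=4 nodes, M=5 members, R=3 reactions → 2N=8, M+R=8
member 0 (0-1): L=3.8931, (cx,cy)=(0.4189,0.9080)
member 1 (0-2): L=3.3850, (cx,cy)=(1.0000,0.0000)
member 2 (1-2): L=3.9462, (cx,cy)=(0.4445,-0.8958)
member 3 (1-3): L=3.6054, (cx,cy)=(0.9899,0.1417)
member 4 (2-3): L=4.4344, (cx,cy)=(0.4093,0.9124)
solve A·x = −loads:
  F[0-1] = -986.0566 N (compression)
  F[0-2] = +1451.5026 N (tension)
  F[1-2] = -3265.6585 N (compression)
  F[1-3] = -0.0000 N (compression)
  F[2-3] = -0.0000 N (compression)
  Rx@0 = -1038.4000 N
  Ry@0 = +895.3512 N
  Ry@2 = +2925.3488 N

-3265.659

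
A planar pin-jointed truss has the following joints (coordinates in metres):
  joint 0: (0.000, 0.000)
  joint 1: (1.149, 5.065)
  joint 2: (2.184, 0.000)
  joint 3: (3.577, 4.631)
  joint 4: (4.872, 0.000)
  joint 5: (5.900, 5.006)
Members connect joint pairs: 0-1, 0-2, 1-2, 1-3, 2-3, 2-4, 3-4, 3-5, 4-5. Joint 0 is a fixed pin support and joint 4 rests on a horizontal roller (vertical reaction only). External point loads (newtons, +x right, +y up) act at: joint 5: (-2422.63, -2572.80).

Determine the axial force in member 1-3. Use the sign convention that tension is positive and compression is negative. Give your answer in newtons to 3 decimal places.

-884.900

N=6 nodes, M=9 members, R=3 reactions → 2N=12, M+R=12
member 0 (0-1): L=5.1937, (cx,cy)=(0.2212,0.9752)
member 1 (0-2): L=2.1840, (cx,cy)=(1.0000,0.0000)
member 2 (1-2): L=5.1697, (cx,cy)=(0.2002,-0.9798)
member 3 (1-3): L=2.4665, (cx,cy)=(0.9844,-0.1760)
member 4 (2-3): L=4.8360, (cx,cy)=(0.2880,0.9576)
member 5 (2-4): L=2.6880, (cx,cy)=(1.0000,0.0000)
member 6 (3-4): L=4.8087, (cx,cy)=(0.2693,-0.9631)
member 7 (3-5): L=2.3531, (cx,cy)=(0.9872,0.1594)
member 8 (4-5): L=5.1105, (cx,cy)=(0.2012,0.9796)
solve A·x = −loads:
  F[0-1] = -1995.8511 N (compression)
  F[0-2] = -1981.0880 N (compression)
  F[1-2] = +2145.5426 N (tension)
  F[1-3] = -884.8999 N (compression)
  F[2-3] = -2195.1435 N (compression)
  F[2-4] = -919.2262 N (compression)
  F[3-4] = +1692.6535 N (tension)
  F[3-5] = -1984.6096 N (compression)
  F[4-5] = -2303.6081 N (compression)
  Rx@0 = +2422.6300 N
  Ry@0 = +1946.3972 N
  Ry@4 = +626.4028 N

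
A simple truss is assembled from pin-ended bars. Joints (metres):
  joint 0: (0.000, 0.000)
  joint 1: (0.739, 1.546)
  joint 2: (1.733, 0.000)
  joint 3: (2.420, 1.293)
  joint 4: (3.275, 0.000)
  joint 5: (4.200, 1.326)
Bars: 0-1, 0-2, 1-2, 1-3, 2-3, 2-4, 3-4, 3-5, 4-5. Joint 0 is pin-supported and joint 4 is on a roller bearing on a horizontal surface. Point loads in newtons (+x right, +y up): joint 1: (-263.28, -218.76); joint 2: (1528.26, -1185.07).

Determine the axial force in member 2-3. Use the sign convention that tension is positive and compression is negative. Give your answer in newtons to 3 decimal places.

N=6 nodes, M=9 members, R=3 reactions → 2N=12, M+R=12
member 0 (0-1): L=1.7135, (cx,cy)=(0.4313,0.9022)
member 1 (0-2): L=1.7330, (cx,cy)=(1.0000,0.0000)
member 2 (1-2): L=1.8380, (cx,cy)=(0.5408,-0.8411)
member 3 (1-3): L=1.6999, (cx,cy)=(0.9889,-0.1488)
member 4 (2-3): L=1.4642, (cx,cy)=(0.4692,0.8831)
member 5 (2-4): L=1.5420, (cx,cy)=(1.0000,0.0000)
member 6 (3-4): L=1.5501, (cx,cy)=(0.5516,-0.8341)
member 7 (3-5): L=1.7803, (cx,cy)=(0.9998,0.0185)
member 8 (4-5): L=1.6168, (cx,cy)=(0.5721,0.8202)
solve A·x = −loads:
  F[0-1] = -943.9564 N (compression)
  F[0-2] = +1672.0798 N (tension)
  F[1-2] = +861.5293 N (tension)
  F[1-3] = -616.6129 N (compression)
  F[2-3] = +521.3523 N (tension)
  F[2-4] = +365.1245 N (tension)
  F[3-4] = -661.9731 N (compression)
  F[3-5] = -0.0000 N (tension)
  F[4-5] = -0.0000 N (tension)
  Rx@0 = -1264.9800 N
  Ry@0 = +851.6593 N
  Ry@4 = +552.1707 N

521.352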